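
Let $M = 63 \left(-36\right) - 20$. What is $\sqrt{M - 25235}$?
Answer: $i \sqrt{27523} \approx 165.9 i$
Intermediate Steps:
$M = -2288$ ($M = -2268 - 20 = -2288$)
$\sqrt{M - 25235} = \sqrt{-2288 - 25235} = \sqrt{-27523} = i \sqrt{27523}$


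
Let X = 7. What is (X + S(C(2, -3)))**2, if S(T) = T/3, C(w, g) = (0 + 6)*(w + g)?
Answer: 25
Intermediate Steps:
C(w, g) = 6*g + 6*w (C(w, g) = 6*(g + w) = 6*g + 6*w)
S(T) = T/3 (S(T) = T*(1/3) = T/3)
(X + S(C(2, -3)))**2 = (7 + (6*(-3) + 6*2)/3)**2 = (7 + (-18 + 12)/3)**2 = (7 + (1/3)*(-6))**2 = (7 - 2)**2 = 5**2 = 25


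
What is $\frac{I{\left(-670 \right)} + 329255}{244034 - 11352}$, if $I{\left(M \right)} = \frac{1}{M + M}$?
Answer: $\frac{441201699}{311793880} \approx 1.415$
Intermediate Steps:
$I{\left(M \right)} = \frac{1}{2 M}$
$\frac{I{\left(-670 \right)} + 329255}{244034 - 11352} = \frac{\frac{1}{2 \left(-670\right)} + 329255}{244034 - 11352} = \frac{\frac{1}{2} \left(- \frac{1}{670}\right) + 329255}{232682} = \left(- \frac{1}{1340} + 329255\right) \frac{1}{232682} = \frac{441201699}{1340} \cdot \frac{1}{232682} = \frac{441201699}{311793880}$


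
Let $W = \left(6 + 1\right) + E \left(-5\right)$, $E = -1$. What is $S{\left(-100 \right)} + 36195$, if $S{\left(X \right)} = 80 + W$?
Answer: $36287$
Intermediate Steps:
$W = 12$ ($W = \left(6 + 1\right) - -5 = 7 + 5 = 12$)
$S{\left(X \right)} = 92$ ($S{\left(X \right)} = 80 + 12 = 92$)
$S{\left(-100 \right)} + 36195 = 92 + 36195 = 36287$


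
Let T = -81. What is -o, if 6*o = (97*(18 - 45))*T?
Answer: -70713/2 ≈ -35357.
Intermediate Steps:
o = 70713/2 (o = ((97*(18 - 45))*(-81))/6 = ((97*(-27))*(-81))/6 = (-2619*(-81))/6 = (⅙)*212139 = 70713/2 ≈ 35357.)
-o = -1*70713/2 = -70713/2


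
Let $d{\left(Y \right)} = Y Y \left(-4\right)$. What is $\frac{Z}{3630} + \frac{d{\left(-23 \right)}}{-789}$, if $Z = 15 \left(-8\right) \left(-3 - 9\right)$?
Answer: $\frac{293908}{95469} \approx 3.0786$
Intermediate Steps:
$Z = 1440$ ($Z = - 120 \left(-3 - 9\right) = \left(-120\right) \left(-12\right) = 1440$)
$d{\left(Y \right)} = - 4 Y^{2}$ ($d{\left(Y \right)} = Y^{2} \left(-4\right) = - 4 Y^{2}$)
$\frac{Z}{3630} + \frac{d{\left(-23 \right)}}{-789} = \frac{1440}{3630} + \frac{\left(-4\right) \left(-23\right)^{2}}{-789} = 1440 \cdot \frac{1}{3630} + \left(-4\right) 529 \left(- \frac{1}{789}\right) = \frac{48}{121} - - \frac{2116}{789} = \frac{48}{121} + \frac{2116}{789} = \frac{293908}{95469}$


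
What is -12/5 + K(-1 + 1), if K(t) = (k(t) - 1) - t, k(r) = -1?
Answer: -22/5 ≈ -4.4000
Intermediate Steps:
K(t) = -2 - t (K(t) = (-1 - 1) - t = -2 - t)
-12/5 + K(-1 + 1) = -12/5 + (-2 - (-1 + 1)) = (⅕)*(-12) + (-2 - 1*0) = -12/5 + (-2 + 0) = -12/5 - 2 = -22/5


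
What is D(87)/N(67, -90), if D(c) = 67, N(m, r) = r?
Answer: -67/90 ≈ -0.74444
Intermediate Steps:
D(87)/N(67, -90) = 67/(-90) = 67*(-1/90) = -67/90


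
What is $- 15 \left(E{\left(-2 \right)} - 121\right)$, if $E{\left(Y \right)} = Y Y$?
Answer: $1755$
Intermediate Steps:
$E{\left(Y \right)} = Y^{2}$
$- 15 \left(E{\left(-2 \right)} - 121\right) = - 15 \left(\left(-2\right)^{2} - 121\right) = - 15 \left(4 - 121\right) = \left(-15\right) \left(-117\right) = 1755$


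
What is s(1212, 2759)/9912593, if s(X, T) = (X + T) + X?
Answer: 5183/9912593 ≈ 0.00052287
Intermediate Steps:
s(X, T) = T + 2*X (s(X, T) = (T + X) + X = T + 2*X)
s(1212, 2759)/9912593 = (2759 + 2*1212)/9912593 = (2759 + 2424)*(1/9912593) = 5183*(1/9912593) = 5183/9912593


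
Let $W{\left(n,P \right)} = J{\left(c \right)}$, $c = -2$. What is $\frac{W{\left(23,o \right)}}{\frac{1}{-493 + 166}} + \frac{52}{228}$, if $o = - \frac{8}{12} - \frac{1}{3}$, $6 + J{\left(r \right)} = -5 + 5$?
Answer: $\frac{111847}{57} \approx 1962.2$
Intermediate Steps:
$J{\left(r \right)} = -6$ ($J{\left(r \right)} = -6 + \left(-5 + 5\right) = -6 + 0 = -6$)
$o = -1$ ($o = \left(-8\right) \frac{1}{12} - \frac{1}{3} = - \frac{2}{3} - \frac{1}{3} = -1$)
$W{\left(n,P \right)} = -6$
$\frac{W{\left(23,o \right)}}{\frac{1}{-493 + 166}} + \frac{52}{228} = - \frac{6}{\frac{1}{-493 + 166}} + \frac{52}{228} = - \frac{6}{\frac{1}{-327}} + 52 \cdot \frac{1}{228} = - \frac{6}{- \frac{1}{327}} + \frac{13}{57} = \left(-6\right) \left(-327\right) + \frac{13}{57} = 1962 + \frac{13}{57} = \frac{111847}{57}$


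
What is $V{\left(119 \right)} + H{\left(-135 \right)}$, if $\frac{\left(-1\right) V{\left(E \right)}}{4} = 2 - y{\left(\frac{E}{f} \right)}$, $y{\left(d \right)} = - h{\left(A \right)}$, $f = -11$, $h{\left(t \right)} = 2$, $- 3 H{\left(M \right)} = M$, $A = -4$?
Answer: $29$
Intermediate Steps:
$H{\left(M \right)} = - \frac{M}{3}$
$y{\left(d \right)} = -2$ ($y{\left(d \right)} = \left(-1\right) 2 = -2$)
$V{\left(E \right)} = -16$ ($V{\left(E \right)} = - 4 \left(2 - -2\right) = - 4 \left(2 + 2\right) = \left(-4\right) 4 = -16$)
$V{\left(119 \right)} + H{\left(-135 \right)} = -16 - -45 = -16 + 45 = 29$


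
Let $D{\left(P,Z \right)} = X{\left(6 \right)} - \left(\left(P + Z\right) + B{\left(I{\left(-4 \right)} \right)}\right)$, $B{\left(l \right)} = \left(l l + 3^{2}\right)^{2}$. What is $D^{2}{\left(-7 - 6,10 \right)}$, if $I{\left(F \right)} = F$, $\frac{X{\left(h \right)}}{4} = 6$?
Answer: $357604$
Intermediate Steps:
$X{\left(h \right)} = 24$ ($X{\left(h \right)} = 4 \cdot 6 = 24$)
$B{\left(l \right)} = \left(9 + l^{2}\right)^{2}$ ($B{\left(l \right)} = \left(l^{2} + 9\right)^{2} = \left(9 + l^{2}\right)^{2}$)
$D{\left(P,Z \right)} = -601 - P - Z$ ($D{\left(P,Z \right)} = 24 - \left(\left(P + Z\right) + \left(9 + \left(-4\right)^{2}\right)^{2}\right) = 24 - \left(\left(P + Z\right) + \left(9 + 16\right)^{2}\right) = 24 - \left(\left(P + Z\right) + 25^{2}\right) = 24 - \left(\left(P + Z\right) + 625\right) = 24 - \left(625 + P + Z\right) = -601 - P - Z$)
$D^{2}{\left(-7 - 6,10 \right)} = \left(-601 - \left(-7 - 6\right) - 10\right)^{2} = \left(-601 - -13 - 10\right)^{2} = \left(-601 + 13 - 10\right)^{2} = \left(-598\right)^{2} = 357604$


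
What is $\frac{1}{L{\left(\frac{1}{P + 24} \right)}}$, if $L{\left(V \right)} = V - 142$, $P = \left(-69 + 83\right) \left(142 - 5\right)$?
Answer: $- \frac{1942}{275763} \approx -0.0070423$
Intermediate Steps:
$P = 1918$ ($P = 14 \cdot 137 = 1918$)
$L{\left(V \right)} = -142 + V$
$\frac{1}{L{\left(\frac{1}{P + 24} \right)}} = \frac{1}{-142 + \frac{1}{1918 + 24}} = \frac{1}{-142 + \frac{1}{1942}} = \frac{1}{- \frac{275763}{1942}} = - \frac{1942}{275763}$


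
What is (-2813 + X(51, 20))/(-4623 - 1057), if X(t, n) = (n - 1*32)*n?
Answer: 43/80 ≈ 0.53750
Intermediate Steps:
X(t, n) = n*(-32 + n) (X(t, n) = (n - 32)*n = (-32 + n)*n = n*(-32 + n))
(-2813 + X(51, 20))/(-4623 - 1057) = (-2813 + 20*(-32 + 20))/(-4623 - 1057) = (-2813 + 20*(-12))/(-5680) = (-2813 - 240)*(-1/5680) = -3053*(-1/5680) = 43/80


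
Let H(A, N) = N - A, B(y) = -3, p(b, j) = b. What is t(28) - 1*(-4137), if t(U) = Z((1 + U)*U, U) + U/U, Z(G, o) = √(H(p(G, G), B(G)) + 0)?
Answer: 4138 + I*√815 ≈ 4138.0 + 28.548*I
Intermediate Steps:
Z(G, o) = √(-3 - G) (Z(G, o) = √((-3 - G) + 0) = √(-3 - G))
t(U) = 1 + √(-3 - U*(1 + U)) (t(U) = √(-3 - (1 + U)*U) + U/U = √(-3 - U*(1 + U)) + 1 = 1 + √(-3 - U*(1 + U)))
t(28) - 1*(-4137) = (1 + √(-3 - 1*28*(1 + 28))) - 1*(-4137) = (1 + √(-3 - 1*28*29)) + 4137 = (1 + √(-3 - 812)) + 4137 = (1 + √(-815)) + 4137 = (1 + I*√815) + 4137 = 4138 + I*√815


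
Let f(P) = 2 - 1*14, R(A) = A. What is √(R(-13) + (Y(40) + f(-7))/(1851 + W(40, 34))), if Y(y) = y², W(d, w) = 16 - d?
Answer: I*√4499089/609 ≈ 3.4829*I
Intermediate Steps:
f(P) = -12 (f(P) = 2 - 14 = -12)
√(R(-13) + (Y(40) + f(-7))/(1851 + W(40, 34))) = √(-13 + (40² - 12)/(1851 + (16 - 1*40))) = √(-13 + (1600 - 12)/(1851 + (16 - 40))) = √(-13 + 1588/(1851 - 24)) = √(-13 + 1588/1827) = √(-22163/1827) = I*√4499089/609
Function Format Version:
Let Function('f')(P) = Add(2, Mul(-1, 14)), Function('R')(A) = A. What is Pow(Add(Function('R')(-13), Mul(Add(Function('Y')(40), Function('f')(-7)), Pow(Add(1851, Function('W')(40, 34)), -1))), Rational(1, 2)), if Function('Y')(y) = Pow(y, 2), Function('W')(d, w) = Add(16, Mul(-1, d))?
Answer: Mul(Rational(1, 609), I, Pow(4499089, Rational(1, 2))) ≈ Mul(3.4829, I)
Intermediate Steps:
Function('f')(P) = -12 (Function('f')(P) = Add(2, -14) = -12)
Pow(Add(Function('R')(-13), Mul(Add(Function('Y')(40), Function('f')(-7)), Pow(Add(1851, Function('W')(40, 34)), -1))), Rational(1, 2)) = Pow(Add(-13, Mul(Add(Pow(40, 2), -12), Pow(Add(1851, Add(16, Mul(-1, 40))), -1))), Rational(1, 2)) = Pow(Add(-13, Mul(Add(1600, -12), Pow(Add(1851, Add(16, -40)), -1))), Rational(1, 2)) = Pow(Add(-13, Mul(1588, Pow(Add(1851, -24), -1))), Rational(1, 2)) = Pow(Add(-13, Mul(1588, Pow(1827, -1))), Rational(1, 2)) = Pow(Add(-13, Mul(1588, Rational(1, 1827))), Rational(1, 2)) = Pow(Add(-13, Rational(1588, 1827)), Rational(1, 2)) = Pow(Rational(-22163, 1827), Rational(1, 2)) = Mul(Rational(1, 609), I, Pow(4499089, Rational(1, 2)))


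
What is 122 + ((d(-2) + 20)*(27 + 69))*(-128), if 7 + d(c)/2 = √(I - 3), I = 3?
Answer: -73606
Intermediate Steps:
d(c) = -14 (d(c) = -14 + 2*√(3 - 3) = -14 + 2*√0 = -14 + 2*0 = -14 + 0 = -14)
122 + ((d(-2) + 20)*(27 + 69))*(-128) = 122 + ((-14 + 20)*(27 + 69))*(-128) = 122 + (6*96)*(-128) = 122 + 576*(-128) = 122 - 73728 = -73606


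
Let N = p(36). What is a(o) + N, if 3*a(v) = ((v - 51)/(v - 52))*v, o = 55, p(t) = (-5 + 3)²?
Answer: 256/9 ≈ 28.444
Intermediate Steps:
p(t) = 4 (p(t) = (-2)² = 4)
a(v) = v*(-51 + v)/(3*(-52 + v)) (a(v) = (((v - 51)/(v - 52))*v)/3 = (((-51 + v)/(-52 + v))*v)/3 = (v*(-51 + v)/(-52 + v))/3 = v*(-51 + v)/(3*(-52 + v)))
N = 4
a(o) + N = (⅓)*55*(-51 + 55)/(-52 + 55) + 4 = (⅓)*55*4/3 + 4 = (⅓)*55*(⅓)*4 + 4 = 220/9 + 4 = 256/9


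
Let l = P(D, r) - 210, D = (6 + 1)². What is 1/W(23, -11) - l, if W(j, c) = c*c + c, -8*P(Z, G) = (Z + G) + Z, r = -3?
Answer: 97629/440 ≈ 221.88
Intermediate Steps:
D = 49 (D = 7² = 49)
P(Z, G) = -Z/4 - G/8 (P(Z, G) = -((Z + G) + Z)/8 = -((G + Z) + Z)/8 = -(G + 2*Z)/8 = -Z/4 - G/8)
W(j, c) = c + c² (W(j, c) = c² + c = c + c²)
l = -1775/8 (l = (-¼*49 - ⅛*(-3)) - 210 = (-49/4 + 3/8) - 210 = -95/8 - 210 = -1775/8 ≈ -221.88)
1/W(23, -11) - l = 1/(-11*(1 - 11)) - 1*(-1775/8) = 1/(-11*(-10)) + 1775/8 = 1/110 + 1775/8 = 97629/440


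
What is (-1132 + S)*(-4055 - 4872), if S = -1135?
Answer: 20237509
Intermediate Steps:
(-1132 + S)*(-4055 - 4872) = (-1132 - 1135)*(-4055 - 4872) = -2267*(-8927) = 20237509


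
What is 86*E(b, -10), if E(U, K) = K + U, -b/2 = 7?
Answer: -2064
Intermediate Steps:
b = -14 (b = -2*7 = -14)
86*E(b, -10) = 86*(-10 - 14) = 86*(-24) = -2064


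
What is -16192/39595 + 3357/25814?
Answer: -285059873/1022105330 ≈ -0.27889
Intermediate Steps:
-16192/39595 + 3357/25814 = -285059873/1022105330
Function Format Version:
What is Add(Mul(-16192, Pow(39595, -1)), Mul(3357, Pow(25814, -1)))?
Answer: Rational(-285059873, 1022105330) ≈ -0.27889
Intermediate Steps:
Add(Mul(-16192, Pow(39595, -1)), Mul(3357, Pow(25814, -1))) = Add(Mul(-16192, Rational(1, 39595)), Mul(3357, Rational(1, 25814))) = Add(Rational(-16192, 39595), Rational(3357, 25814)) = Rational(-285059873, 1022105330)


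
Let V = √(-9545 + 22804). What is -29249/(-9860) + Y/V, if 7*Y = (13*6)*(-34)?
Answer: 29249/9860 - 2652*√13259/92813 ≈ -0.32375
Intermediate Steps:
Y = -2652/7 (Y = ((13*6)*(-34))/7 = (78*(-34))/7 = (⅐)*(-2652) = -2652/7 ≈ -378.86)
V = √13259 ≈ 115.15
-29249/(-9860) + Y/V = -29249/(-9860) - 2652*√13259/13259/7 = -29249*(-1/9860) - 2652*√13259/92813 = 29249/9860 - 2652*√13259/92813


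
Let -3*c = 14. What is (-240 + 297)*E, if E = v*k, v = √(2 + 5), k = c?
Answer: -266*√7 ≈ -703.77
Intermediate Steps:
c = -14/3 (c = -⅓*14 = -14/3 ≈ -4.6667)
k = -14/3 ≈ -4.6667
v = √7 ≈ 2.6458
E = -14*√7/3 (E = √7*(-14/3) = -14*√7/3 ≈ -12.347)
(-240 + 297)*E = (-240 + 297)*(-14*√7/3) = 57*(-14*√7/3) = -266*√7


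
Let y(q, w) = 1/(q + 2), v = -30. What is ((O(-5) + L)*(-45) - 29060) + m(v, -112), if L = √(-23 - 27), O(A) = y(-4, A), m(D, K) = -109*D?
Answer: -51535/2 - 225*I*√2 ≈ -25768.0 - 318.2*I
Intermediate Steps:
y(q, w) = 1/(2 + q)
O(A) = -½ (O(A) = 1/(2 - 4) = 1/(-2) = -½)
L = 5*I*√2 (L = √(-50) = 5*I*√2 ≈ 7.0711*I)
((O(-5) + L)*(-45) - 29060) + m(v, -112) = ((-½ + 5*I*√2)*(-45) - 29060) - 109*(-30) = ((45/2 - 225*I*√2) - 29060) + 3270 = (-58075/2 - 225*I*√2) + 3270 = -51535/2 - 225*I*√2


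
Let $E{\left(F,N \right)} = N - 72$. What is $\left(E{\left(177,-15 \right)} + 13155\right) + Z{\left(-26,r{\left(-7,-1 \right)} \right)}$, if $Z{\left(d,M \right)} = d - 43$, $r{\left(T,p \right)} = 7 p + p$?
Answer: $12999$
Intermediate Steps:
$r{\left(T,p \right)} = 8 p$
$Z{\left(d,M \right)} = -43 + d$
$E{\left(F,N \right)} = -72 + N$ ($E{\left(F,N \right)} = N - 72 = -72 + N$)
$\left(E{\left(177,-15 \right)} + 13155\right) + Z{\left(-26,r{\left(-7,-1 \right)} \right)} = \left(\left(-72 - 15\right) + 13155\right) - 69 = \left(-87 + 13155\right) - 69 = 13068 - 69 = 12999$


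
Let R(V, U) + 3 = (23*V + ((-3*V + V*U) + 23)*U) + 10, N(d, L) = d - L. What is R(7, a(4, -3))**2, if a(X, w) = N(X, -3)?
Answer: 275625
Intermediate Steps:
a(X, w) = 3 + X (a(X, w) = X - 1*(-3) = X + 3 = 3 + X)
R(V, U) = 7 + 23*V + U*(23 - 3*V + U*V) (R(V, U) = -3 + ((23*V + ((-3*V + V*U) + 23)*U) + 10) = -3 + ((23*V + ((-3*V + U*V) + 23)*U) + 10) = -3 + ((23*V + (23 - 3*V + U*V)*U) + 10) = -3 + ((23*V + U*(23 - 3*V + U*V)) + 10) = -3 + (10 + 23*V + U*(23 - 3*V + U*V)) = 7 + 23*V + U*(23 - 3*V + U*V))
R(7, a(4, -3))**2 = (7 + 23*(3 + 4) + 23*7 + 7*(3 + 4)**2 - 3*(3 + 4)*7)**2 = (7 + 23*7 + 161 + 7*7**2 - 3*7*7)**2 = (7 + 161 + 161 + 7*49 - 147)**2 = (7 + 161 + 161 + 343 - 147)**2 = 525**2 = 275625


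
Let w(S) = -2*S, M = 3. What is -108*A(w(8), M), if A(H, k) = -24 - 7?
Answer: 3348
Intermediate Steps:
A(H, k) = -31
-108*A(w(8), M) = -108*(-31) = 3348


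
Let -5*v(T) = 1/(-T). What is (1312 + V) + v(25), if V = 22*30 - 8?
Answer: 245501/125 ≈ 1964.0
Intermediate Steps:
v(T) = 1/(5*T) (v(T) = -(-1/T)/5 = -(-1)/(5*T) = 1/(5*T))
V = 652 (V = 660 - 8 = 652)
(1312 + V) + v(25) = (1312 + 652) + (⅕)/25 = 1964 + (⅕)*(1/25) = 1964 + 1/125 = 245501/125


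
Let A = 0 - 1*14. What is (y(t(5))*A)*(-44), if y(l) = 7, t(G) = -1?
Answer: 4312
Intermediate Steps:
A = -14 (A = 0 - 14 = -14)
(y(t(5))*A)*(-44) = (7*(-14))*(-44) = -98*(-44) = 4312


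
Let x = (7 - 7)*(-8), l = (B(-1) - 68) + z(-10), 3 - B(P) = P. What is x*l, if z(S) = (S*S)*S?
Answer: 0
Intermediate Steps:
B(P) = 3 - P
z(S) = S³ (z(S) = S²*S = S³)
l = -1064 (l = ((3 - 1*(-1)) - 68) + (-10)³ = ((3 + 1) - 68) - 1000 = (4 - 68) - 1000 = -64 - 1000 = -1064)
x = 0 (x = 0*(-8) = 0)
x*l = 0*(-1064) = 0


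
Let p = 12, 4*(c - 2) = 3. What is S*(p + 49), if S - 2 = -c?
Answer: -183/4 ≈ -45.750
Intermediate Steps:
c = 11/4 (c = 2 + (¼)*3 = 2 + ¾ = 11/4 ≈ 2.7500)
S = -¾ (S = 2 - 1*11/4 = 2 - 11/4 = -¾ ≈ -0.75000)
S*(p + 49) = -3*(12 + 49)/4 = -¾*61 = -183/4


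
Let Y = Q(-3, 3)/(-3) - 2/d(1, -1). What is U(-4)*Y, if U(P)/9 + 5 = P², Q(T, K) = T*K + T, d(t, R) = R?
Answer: 594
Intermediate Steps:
Q(T, K) = T + K*T (Q(T, K) = K*T + T = T + K*T)
U(P) = -45 + 9*P²
Y = 6 (Y = -3*(1 + 3)/(-3) - 2/(-1) = -3*4*(-⅓) - 2*(-1) = -12*(-⅓) + 2 = 4 + 2 = 6)
U(-4)*Y = (-45 + 9*(-4)²)*6 = (-45 + 9*16)*6 = (-45 + 144)*6 = 99*6 = 594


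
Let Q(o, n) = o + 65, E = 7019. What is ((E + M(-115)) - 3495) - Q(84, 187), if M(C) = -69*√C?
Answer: 3375 - 69*I*√115 ≈ 3375.0 - 739.94*I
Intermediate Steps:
Q(o, n) = 65 + o
((E + M(-115)) - 3495) - Q(84, 187) = ((7019 - 69*I*√115) - 3495) - (65 + 84) = ((7019 - 69*I*√115) - 3495) - 1*149 = ((7019 - 69*I*√115) - 3495) - 149 = (3524 - 69*I*√115) - 149 = 3375 - 69*I*√115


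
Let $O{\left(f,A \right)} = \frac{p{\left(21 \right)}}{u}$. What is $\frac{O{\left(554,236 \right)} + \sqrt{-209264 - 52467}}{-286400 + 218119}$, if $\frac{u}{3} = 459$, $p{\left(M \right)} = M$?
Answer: $- \frac{7}{31340979} - \frac{i \sqrt{261731}}{68281} \approx -2.2335 \cdot 10^{-7} - 0.0074925 i$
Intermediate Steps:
$u = 1377$ ($u = 3 \cdot 459 = 1377$)
$O{\left(f,A \right)} = \frac{7}{459}$ ($O{\left(f,A \right)} = \frac{21}{1377} = 21 \cdot \frac{1}{1377} = \frac{7}{459}$)
$\frac{O{\left(554,236 \right)} + \sqrt{-209264 - 52467}}{-286400 + 218119} = \frac{\frac{7}{459} + \sqrt{-209264 - 52467}}{-286400 + 218119} = \frac{\frac{7}{459} + \sqrt{-261731}}{-68281} = \left(\frac{7}{459} + i \sqrt{261731}\right) \left(- \frac{1}{68281}\right) = - \frac{7}{31340979} - \frac{i \sqrt{261731}}{68281}$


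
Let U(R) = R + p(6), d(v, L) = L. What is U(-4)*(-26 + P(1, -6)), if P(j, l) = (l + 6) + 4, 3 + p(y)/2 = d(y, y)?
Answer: -44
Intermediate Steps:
p(y) = -6 + 2*y
P(j, l) = 10 + l (P(j, l) = (6 + l) + 4 = 10 + l)
U(R) = 6 + R (U(R) = R + (-6 + 2*6) = R + (-6 + 12) = R + 6 = 6 + R)
U(-4)*(-26 + P(1, -6)) = (6 - 4)*(-26 + (10 - 6)) = 2*(-26 + 4) = 2*(-22) = -44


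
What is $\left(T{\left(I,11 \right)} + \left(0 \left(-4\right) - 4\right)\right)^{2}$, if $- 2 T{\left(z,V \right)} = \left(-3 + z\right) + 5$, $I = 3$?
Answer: $\frac{169}{4} \approx 42.25$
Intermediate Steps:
$T{\left(z,V \right)} = -1 - \frac{z}{2}$ ($T{\left(z,V \right)} = - \frac{\left(-3 + z\right) + 5}{2} = - \frac{2 + z}{2} = -1 - \frac{z}{2}$)
$\left(T{\left(I,11 \right)} + \left(0 \left(-4\right) - 4\right)\right)^{2} = \left(\left(-1 - \frac{3}{2}\right) + \left(0 \left(-4\right) - 4\right)\right)^{2} = \left(\left(-1 - \frac{3}{2}\right) + \left(0 - 4\right)\right)^{2} = \left(- \frac{5}{2} - 4\right)^{2} = \left(- \frac{13}{2}\right)^{2} = \frac{169}{4}$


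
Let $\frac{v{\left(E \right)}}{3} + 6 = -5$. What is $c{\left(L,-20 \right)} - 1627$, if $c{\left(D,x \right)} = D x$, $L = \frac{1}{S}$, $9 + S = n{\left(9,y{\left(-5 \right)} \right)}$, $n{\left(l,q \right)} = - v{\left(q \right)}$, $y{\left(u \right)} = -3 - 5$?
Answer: $- \frac{9767}{6} \approx -1627.8$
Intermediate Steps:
$y{\left(u \right)} = -8$
$v{\left(E \right)} = -33$ ($v{\left(E \right)} = -18 + 3 \left(-5\right) = -18 - 15 = -33$)
$n{\left(l,q \right)} = 33$ ($n{\left(l,q \right)} = \left(-1\right) \left(-33\right) = 33$)
$S = 24$ ($S = -9 + 33 = 24$)
$L = \frac{1}{24} \approx 0.041667$
$c{\left(L,-20 \right)} - 1627 = \frac{1}{24} \left(-20\right) - 1627 = - \frac{5}{6} - 1627 = - \frac{9767}{6}$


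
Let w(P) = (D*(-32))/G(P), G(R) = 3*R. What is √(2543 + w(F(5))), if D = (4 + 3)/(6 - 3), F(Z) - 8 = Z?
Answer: √3864991/39 ≈ 50.409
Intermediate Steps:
F(Z) = 8 + Z
D = 7/3 ≈ 2.3333
w(P) = -224/(9*P) (w(P) = ((7/3)*(-32))/((3*P)) = -224/(9*P))
√(2543 + w(F(5))) = √(2543 - 224/(9*(8 + 5))) = √(2543 - 224/9/13) = √(2543 - 224/9*1/13) = √(2543 - 224/117) = √(297307/117) = √3864991/39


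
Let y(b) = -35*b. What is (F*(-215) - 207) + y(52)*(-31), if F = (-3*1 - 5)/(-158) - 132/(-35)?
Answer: 30631365/553 ≈ 55391.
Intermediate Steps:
F = 10568/2765 (F = (-3 - 5)*(-1/158) - 132*(-1/35) = -8*(-1/158) + 132/35 = 4/79 + 132/35 = 10568/2765 ≈ 3.8221)
(F*(-215) - 207) + y(52)*(-31) = ((10568/2765)*(-215) - 207) - 35*52*(-31) = (-454424/553 - 207) - 1820*(-31) = -568895/553 + 56420 = 30631365/553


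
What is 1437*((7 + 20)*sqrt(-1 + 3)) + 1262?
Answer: 1262 + 38799*sqrt(2) ≈ 56132.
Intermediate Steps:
1437*((7 + 20)*sqrt(-1 + 3)) + 1262 = 1437*(27*sqrt(2)) + 1262 = 38799*sqrt(2) + 1262 = 1262 + 38799*sqrt(2)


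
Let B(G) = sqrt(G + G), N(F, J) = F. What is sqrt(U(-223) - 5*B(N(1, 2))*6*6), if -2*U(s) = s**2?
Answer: sqrt(-99458 - 720*sqrt(2))/2 ≈ 158.49*I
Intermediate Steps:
U(s) = -s**2/2
B(G) = sqrt(2)*sqrt(G) (B(G) = sqrt(2*G) = sqrt(2)*sqrt(G))
sqrt(U(-223) - 5*B(N(1, 2))*6*6) = sqrt(-1/2*(-223)**2 - 5*(sqrt(2)*sqrt(1))*6*6) = sqrt(-1/2*49729 - 5*(sqrt(2)*1)*6*6) = sqrt(-49729/2 - 5*sqrt(2)*6*6) = sqrt(-49729/2 - 5*6*sqrt(2)*6) = sqrt(-49729/2 - 180*sqrt(2))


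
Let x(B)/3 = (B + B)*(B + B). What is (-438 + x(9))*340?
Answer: 181560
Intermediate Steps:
x(B) = 12*B² (x(B) = 3*((B + B)*(B + B)) = 3*((2*B)*(2*B)) = 3*(4*B²) = 12*B²)
(-438 + x(9))*340 = (-438 + 12*9²)*340 = (-438 + 12*81)*340 = (-438 + 972)*340 = 534*340 = 181560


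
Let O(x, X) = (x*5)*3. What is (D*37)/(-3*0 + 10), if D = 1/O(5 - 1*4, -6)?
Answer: 37/150 ≈ 0.24667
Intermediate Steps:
O(x, X) = 15*x (O(x, X) = (5*x)*3 = 15*x)
D = 1/15 (D = 1/(15*(5 - 1*4)) = 1/(15*(5 - 4)) = 1/(15*1) = 1/15 ≈ 0.066667)
(D*37)/(-3*0 + 10) = ((1/15)*37)/(-3*0 + 10) = 37/(15*(0 + 10)) = (37/15)/10 = (37/15)*(⅒) = 37/150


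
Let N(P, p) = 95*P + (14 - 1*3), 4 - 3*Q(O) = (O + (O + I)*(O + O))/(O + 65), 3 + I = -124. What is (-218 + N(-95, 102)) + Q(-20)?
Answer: -250400/27 ≈ -9274.1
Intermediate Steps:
I = -127 (I = -3 - 124 = -127)
Q(O) = 4/3 - (O + 2*O*(-127 + O))/(3*(65 + O)) (Q(O) = 4/3 - (O + (O - 127)*(O + O))/(3*(O + 65)) = 4/3 - (O + (-127 + O)*(2*O))/(3*(65 + O)) = 4/3 - (O + 2*O*(-127 + O))/(3*(65 + O)))
N(P, p) = 11 + 95*P (N(P, p) = 95*P + (14 - 3) = 95*P + 11 = 11 + 95*P)
(-218 + N(-95, 102)) + Q(-20) = (-218 + (11 + 95*(-95))) + (260 - 2*(-20)² + 257*(-20))/(3*(65 - 20)) = (-218 + (11 - 9025)) + (⅓)*(260 - 2*400 - 5140)/45 = (-218 - 9014) + (⅓)*(1/45)*(260 - 800 - 5140) = -9232 + (⅓)*(1/45)*(-5680) = -9232 - 1136/27 = -250400/27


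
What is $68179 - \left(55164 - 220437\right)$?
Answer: $233452$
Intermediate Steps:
$68179 - \left(55164 - 220437\right) = 68179 - -165273 = 68179 + 165273 = 233452$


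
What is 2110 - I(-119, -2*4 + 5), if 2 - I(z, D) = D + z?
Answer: 1986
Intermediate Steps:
I(z, D) = 2 - D - z (I(z, D) = 2 - (D + z) = 2 + (-D - z) = 2 - D - z)
2110 - I(-119, -2*4 + 5) = 2110 - (2 - (-2*4 + 5) - 1*(-119)) = 2110 - (2 - (-8 + 5) + 119) = 2110 - (2 - 1*(-3) + 119) = 2110 - (2 + 3 + 119) = 2110 - 1*124 = 2110 - 124 = 1986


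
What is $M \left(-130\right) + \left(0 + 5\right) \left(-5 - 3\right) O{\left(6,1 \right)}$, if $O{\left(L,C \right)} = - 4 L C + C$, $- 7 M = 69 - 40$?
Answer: $\frac{10210}{7} \approx 1458.6$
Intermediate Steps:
$M = - \frac{29}{7}$ ($M = - \frac{69 - 40}{7} = \left(- \frac{1}{7}\right) 29 = - \frac{29}{7} \approx -4.1429$)
$O{\left(L,C \right)} = C - 4 C L$ ($O{\left(L,C \right)} = - 4 C L + C = C - 4 C L$)
$M \left(-130\right) + \left(0 + 5\right) \left(-5 - 3\right) O{\left(6,1 \right)} = \left(- \frac{29}{7}\right) \left(-130\right) + \left(0 + 5\right) \left(-5 - 3\right) 1 \left(1 - 24\right) = \frac{3770}{7} + 5 \left(- 8 \cdot 1 \left(1 - 24\right)\right) = \frac{3770}{7} + 5 \left(- 8 \cdot 1 \left(-23\right)\right) = \frac{3770}{7} + 5 \left(\left(-8\right) \left(-23\right)\right) = \frac{3770}{7} + 5 \cdot 184 = \frac{3770}{7} + 920 = \frac{10210}{7}$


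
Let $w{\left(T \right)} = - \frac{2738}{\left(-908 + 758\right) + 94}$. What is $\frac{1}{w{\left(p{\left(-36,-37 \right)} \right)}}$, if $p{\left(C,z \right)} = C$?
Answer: $\frac{28}{1369} \approx 0.020453$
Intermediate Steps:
$w{\left(T \right)} = \frac{1369}{28}$ ($w{\left(T \right)} = - \frac{2738}{-150 + 94} = - \frac{2738}{-56} = \left(-2738\right) \left(- \frac{1}{56}\right) = \frac{1369}{28}$)
$\frac{1}{w{\left(p{\left(-36,-37 \right)} \right)}} = \frac{1}{\frac{1369}{28}} = \frac{28}{1369}$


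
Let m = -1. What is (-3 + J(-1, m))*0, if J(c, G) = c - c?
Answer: 0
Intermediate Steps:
J(c, G) = 0
(-3 + J(-1, m))*0 = (-3 + 0)*0 = -3*0 = 0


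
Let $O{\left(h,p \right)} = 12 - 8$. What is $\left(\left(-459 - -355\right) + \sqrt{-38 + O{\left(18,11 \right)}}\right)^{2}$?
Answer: $\left(104 - i \sqrt{34}\right)^{2} \approx 10782.0 - 1212.8 i$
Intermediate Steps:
$O{\left(h,p \right)} = 4$ ($O{\left(h,p \right)} = 12 - 8 = 4$)
$\left(\left(-459 - -355\right) + \sqrt{-38 + O{\left(18,11 \right)}}\right)^{2} = \left(\left(-459 - -355\right) + \sqrt{-38 + 4}\right)^{2} = \left(\left(-459 + 355\right) + \sqrt{-34}\right)^{2} = \left(-104 + i \sqrt{34}\right)^{2}$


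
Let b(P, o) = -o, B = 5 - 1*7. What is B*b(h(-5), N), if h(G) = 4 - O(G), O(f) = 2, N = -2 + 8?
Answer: 12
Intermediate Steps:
N = 6
B = -2 (B = 5 - 7 = -2)
h(G) = 2 (h(G) = 4 - 1*2 = 4 - 2 = 2)
B*b(h(-5), N) = -(-2)*6 = -2*(-6) = 12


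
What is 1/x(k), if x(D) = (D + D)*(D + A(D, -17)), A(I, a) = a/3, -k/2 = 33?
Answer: 1/9460 ≈ 0.00010571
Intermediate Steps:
k = -66 (k = -2*33 = -66)
A(I, a) = a/3 (A(I, a) = a*(⅓) = a/3)
x(D) = 2*D*(-17/3 + D) (x(D) = (D + D)*(D + (⅓)*(-17)) = (2*D)*(D - 17/3) = (2*D)*(-17/3 + D) = 2*D*(-17/3 + D))
1/x(k) = 1/((⅔)*(-66)*(-17 + 3*(-66))) = 1/((⅔)*(-66)*(-17 - 198)) = 1/((⅔)*(-66)*(-215)) = 1/9460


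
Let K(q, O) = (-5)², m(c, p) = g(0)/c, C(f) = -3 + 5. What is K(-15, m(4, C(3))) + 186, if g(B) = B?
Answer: 211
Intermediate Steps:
C(f) = 2
m(c, p) = 0 (m(c, p) = 0/c = 0)
K(q, O) = 25
K(-15, m(4, C(3))) + 186 = 25 + 186 = 211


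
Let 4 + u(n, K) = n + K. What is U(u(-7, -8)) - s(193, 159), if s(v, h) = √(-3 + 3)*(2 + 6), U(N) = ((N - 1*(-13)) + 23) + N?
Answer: -2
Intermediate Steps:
u(n, K) = -4 + K + n (u(n, K) = -4 + (n + K) = -4 + (K + n) = -4 + K + n)
U(N) = 36 + 2*N (U(N) = ((N + 13) + 23) + N = ((13 + N) + 23) + N = (36 + N) + N = 36 + 2*N)
s(v, h) = 0 (s(v, h) = √0*8 = 0*8 = 0)
U(u(-7, -8)) - s(193, 159) = (36 + 2*(-4 - 8 - 7)) - 1*0 = (36 + 2*(-19)) + 0 = (36 - 38) + 0 = -2 + 0 = -2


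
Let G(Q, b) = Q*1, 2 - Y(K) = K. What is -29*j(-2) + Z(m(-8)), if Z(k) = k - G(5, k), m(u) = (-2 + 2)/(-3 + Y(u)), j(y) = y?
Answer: 53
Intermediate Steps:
Y(K) = 2 - K
G(Q, b) = Q
m(u) = 0 (m(u) = (-2 + 2)/(-3 + (2 - u)) = 0/(-1 - u) = 0)
Z(k) = -5 + k (Z(k) = k - 1*5 = k - 5 = -5 + k)
-29*j(-2) + Z(m(-8)) = -29*(-2) + (-5 + 0) = 58 - 5 = 53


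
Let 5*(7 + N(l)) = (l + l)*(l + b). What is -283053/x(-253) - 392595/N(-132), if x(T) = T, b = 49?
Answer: 5695717806/5534881 ≈ 1029.1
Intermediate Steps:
N(l) = -7 + 2*l*(49 + l)/5 (N(l) = -7 + ((l + l)*(l + 49))/5 = -7 + ((2*l)*(49 + l))/5 = -7 + (2*l*(49 + l))/5 = -7 + 2*l*(49 + l)/5)
-283053/x(-253) - 392595/N(-132) = -283053/(-253) - 392595/(-7 + (⅖)*(-132)² + (98/5)*(-132)) = -283053*(-1/253) - 392595/(-7 + (⅖)*17424 - 12936/5) = 283053/253 - 392595/(-7 + 34848/5 - 12936/5) = 283053/253 - 392595/21877/5 = 283053/253 - 392595*5/21877 = 283053/253 - 1962975/21877 = 5695717806/5534881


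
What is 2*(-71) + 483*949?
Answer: 458225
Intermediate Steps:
2*(-71) + 483*949 = -142 + 458367 = 458225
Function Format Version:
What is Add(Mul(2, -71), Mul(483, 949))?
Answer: 458225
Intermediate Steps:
Add(Mul(2, -71), Mul(483, 949)) = Add(-142, 458367) = 458225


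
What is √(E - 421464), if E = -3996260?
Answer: 2*I*√1104431 ≈ 2101.8*I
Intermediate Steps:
√(E - 421464) = √(-3996260 - 421464) = √(-4417724) = 2*I*√1104431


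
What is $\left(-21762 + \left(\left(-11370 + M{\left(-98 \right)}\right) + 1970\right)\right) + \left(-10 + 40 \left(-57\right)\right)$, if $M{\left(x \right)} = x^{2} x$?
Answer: $-974644$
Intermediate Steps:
$M{\left(x \right)} = x^{3}$
$\left(-21762 + \left(\left(-11370 + M{\left(-98 \right)}\right) + 1970\right)\right) + \left(-10 + 40 \left(-57\right)\right) = \left(-21762 + \left(\left(-11370 + \left(-98\right)^{3}\right) + 1970\right)\right) + \left(-10 + 40 \left(-57\right)\right) = \left(-21762 + \left(\left(-11370 - 941192\right) + 1970\right)\right) - 2290 = \left(-21762 + \left(-952562 + 1970\right)\right) - 2290 = \left(-21762 - 950592\right) - 2290 = -972354 - 2290 = -974644$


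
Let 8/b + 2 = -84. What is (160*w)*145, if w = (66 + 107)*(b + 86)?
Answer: 14826238400/43 ≈ 3.4480e+8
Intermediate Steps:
b = -4/43 (b = 8/(-2 - 84) = 8/(-86) = 8*(-1/86) = -4/43 ≈ -0.093023)
w = 639062/43 (w = (66 + 107)*(-4/43 + 86) = 173*(3694/43) = 639062/43 ≈ 14862.)
(160*w)*145 = (160*(639062/43))*145 = (102249920/43)*145 = 14826238400/43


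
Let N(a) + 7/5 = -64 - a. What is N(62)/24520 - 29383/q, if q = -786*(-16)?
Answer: -451295839/192727200 ≈ -2.3416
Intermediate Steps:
q = 12576
N(a) = -327/5 - a (N(a) = -7/5 + (-64 - a) = -327/5 - a)
N(62)/24520 - 29383/q = (-327/5 - 1*62)/24520 - 29383/12576 = (-327/5 - 62)*(1/24520) - 29383*1/12576 = -637/5*1/24520 - 29383/12576 = -637/122600 - 29383/12576 = -451295839/192727200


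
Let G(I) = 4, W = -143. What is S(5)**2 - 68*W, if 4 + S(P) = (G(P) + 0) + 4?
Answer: 9740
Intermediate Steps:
S(P) = 4 (S(P) = -4 + ((4 + 0) + 4) = -4 + (4 + 4) = -4 + 8 = 4)
S(5)**2 - 68*W = 4**2 - 68*(-143) = 16 + 9724 = 9740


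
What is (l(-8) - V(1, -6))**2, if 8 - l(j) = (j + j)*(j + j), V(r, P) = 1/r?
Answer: 62001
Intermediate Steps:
l(j) = 8 - 4*j**2 (l(j) = 8 - (j + j)*(j + j) = 8 - 2*j*2*j = 8 - 4*j**2)
(l(-8) - V(1, -6))**2 = ((8 - 4*(-8)**2) - 1/1)**2 = ((8 - 4*64) - 1*1)**2 = ((8 - 256) - 1)**2 = (-248 - 1)**2 = (-249)**2 = 62001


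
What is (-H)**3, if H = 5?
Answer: -125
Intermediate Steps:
(-H)**3 = (-1*5)**3 = (-5)**3 = -125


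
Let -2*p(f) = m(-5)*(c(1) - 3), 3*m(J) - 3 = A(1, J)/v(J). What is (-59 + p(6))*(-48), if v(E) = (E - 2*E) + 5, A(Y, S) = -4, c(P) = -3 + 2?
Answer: 13744/5 ≈ 2748.8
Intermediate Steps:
c(P) = -1
v(E) = 5 - E (v(E) = -E + 5 = 5 - E)
m(J) = 1 - 4/(3*(5 - J)) (m(J) = 1 + (-4/(5 - J))/3 = 1 - 4/(3*(5 - J)))
p(f) = 26/15 (p(f) = -(-11/3 - 5)/(-5 - 5)*(-1 - 3)/2 = --26/3/(-10)*(-4)/2 = -(-⅒*(-26/3))*(-4)/2 = -13*(-4)/30 = -½*(-52/15) = 26/15)
(-59 + p(6))*(-48) = (-59 + 26/15)*(-48) = -859/15*(-48) = 13744/5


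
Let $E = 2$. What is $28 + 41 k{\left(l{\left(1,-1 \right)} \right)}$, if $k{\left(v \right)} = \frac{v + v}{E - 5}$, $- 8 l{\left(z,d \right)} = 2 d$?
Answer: $\frac{127}{6} \approx 21.167$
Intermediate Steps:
$l{\left(z,d \right)} = - \frac{d}{4}$ ($l{\left(z,d \right)} = - \frac{2 d}{8} = - \frac{d}{4}$)
$k{\left(v \right)} = - \frac{2 v}{3}$ ($k{\left(v \right)} = \frac{v + v}{2 - 5} = \frac{2 v}{-3} = 2 v \left(- \frac{1}{3}\right) = - \frac{2 v}{3}$)
$28 + 41 k{\left(l{\left(1,-1 \right)} \right)} = 28 + 41 \left(- \frac{2 \left(\left(- \frac{1}{4}\right) \left(-1\right)\right)}{3}\right) = 28 + 41 \left(\left(- \frac{2}{3}\right) \frac{1}{4}\right) = 28 + 41 \left(- \frac{1}{6}\right) = 28 - \frac{41}{6} = \frac{127}{6}$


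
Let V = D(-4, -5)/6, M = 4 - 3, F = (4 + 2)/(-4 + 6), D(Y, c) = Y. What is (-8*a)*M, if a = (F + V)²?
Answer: -392/9 ≈ -43.556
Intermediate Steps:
F = 3 (F = 6/2 = 6*(½) = 3)
M = 1
V = -⅔ (V = -4/6 = -4*⅙ = -⅔ ≈ -0.66667)
a = 49/9 (a = (3 - ⅔)² = (7/3)² = 49/9 ≈ 5.4444)
(-8*a)*M = -8*49/9*1 = -392/9*1 = -392/9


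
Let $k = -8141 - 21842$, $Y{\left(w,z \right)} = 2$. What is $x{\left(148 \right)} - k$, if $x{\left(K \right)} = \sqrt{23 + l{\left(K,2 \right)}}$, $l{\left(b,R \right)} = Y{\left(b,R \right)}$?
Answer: $29988$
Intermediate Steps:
$l{\left(b,R \right)} = 2$
$x{\left(K \right)} = 5$ ($x{\left(K \right)} = \sqrt{23 + 2} = \sqrt{25} = 5$)
$k = -29983$ ($k = -8141 - 21842 = -29983$)
$x{\left(148 \right)} - k = 5 - -29983 = 5 + 29983 = 29988$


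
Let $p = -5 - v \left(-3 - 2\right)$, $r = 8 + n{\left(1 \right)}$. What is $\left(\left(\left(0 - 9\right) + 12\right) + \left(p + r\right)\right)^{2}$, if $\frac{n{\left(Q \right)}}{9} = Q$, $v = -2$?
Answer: $25$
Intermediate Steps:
$n{\left(Q \right)} = 9 Q$
$r = 17$ ($r = 8 + 9 \cdot 1 = 8 + 9 = 17$)
$p = -15$ ($p = -5 - - 2 \left(-3 - 2\right) = -5 - \left(-2\right) \left(-5\right) = -5 - 10 = -15$)
$\left(\left(\left(0 - 9\right) + 12\right) + \left(p + r\right)\right)^{2} = \left(\left(\left(0 - 9\right) + 12\right) + \left(-15 + 17\right)\right)^{2} = \left(\left(-9 + 12\right) + 2\right)^{2} = \left(3 + 2\right)^{2} = 5^{2} = 25$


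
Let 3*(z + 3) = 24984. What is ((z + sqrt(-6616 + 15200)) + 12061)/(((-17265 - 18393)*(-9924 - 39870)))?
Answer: 10193/887777226 + sqrt(2146)/887777226 ≈ 1.1534e-5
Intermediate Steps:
z = 8325 (z = -3 + (1/3)*24984 = -3 + 8328 = 8325)
((z + sqrt(-6616 + 15200)) + 12061)/(((-17265 - 18393)*(-9924 - 39870))) = ((8325 + sqrt(-6616 + 15200)) + 12061)/(((-17265 - 18393)*(-9924 - 39870))) = ((8325 + sqrt(8584)) + 12061)/((-35658*(-49794))) = ((8325 + 2*sqrt(2146)) + 12061)/1775554452 = (20386 + 2*sqrt(2146))*(1/1775554452) = 10193/887777226 + sqrt(2146)/887777226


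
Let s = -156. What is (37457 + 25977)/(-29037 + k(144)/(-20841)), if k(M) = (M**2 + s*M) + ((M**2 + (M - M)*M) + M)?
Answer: -440675998/201726423 ≈ -2.1845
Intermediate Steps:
k(M) = -155*M + 2*M**2 (k(M) = (M**2 - 156*M) + ((M**2 + (M - M)*M) + M) = (M**2 - 156*M) + ((M**2 + 0*M) + M) = (M**2 - 156*M) + ((M**2 + 0) + M) = (M**2 - 156*M) + (M**2 + M) = (M**2 - 156*M) + (M + M**2) = -155*M + 2*M**2)
(37457 + 25977)/(-29037 + k(144)/(-20841)) = (37457 + 25977)/(-29037 + (144*(-155 + 2*144))/(-20841)) = 63434/(-29037 + (144*(-155 + 288))*(-1/20841)) = 63434/(-29037 + (144*133)*(-1/20841)) = 63434/(-29037 + 19152*(-1/20841)) = 63434/(-29037 - 6384/6947) = 63434/(-201726423/6947) = 63434*(-6947/201726423) = -440675998/201726423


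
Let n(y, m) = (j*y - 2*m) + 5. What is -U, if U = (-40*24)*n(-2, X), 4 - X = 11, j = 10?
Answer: -960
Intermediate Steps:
X = -7 (X = 4 - 1*11 = 4 - 11 = -7)
n(y, m) = 5 - 2*m + 10*y (n(y, m) = (10*y - 2*m) + 5 = (-2*m + 10*y) + 5 = 5 - 2*m + 10*y)
U = 960 (U = (-40*24)*(5 - 2*(-7) + 10*(-2)) = -960*(5 + 14 - 20) = -960*(-1) = 960)
-U = -1*960 = -960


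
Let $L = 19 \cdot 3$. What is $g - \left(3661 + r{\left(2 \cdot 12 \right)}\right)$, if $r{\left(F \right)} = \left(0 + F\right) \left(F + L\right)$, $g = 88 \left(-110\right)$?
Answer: $-15285$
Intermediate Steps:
$L = 57$
$g = -9680$
$r{\left(F \right)} = F \left(57 + F\right)$ ($r{\left(F \right)} = \left(0 + F\right) \left(F + 57\right) = F \left(57 + F\right)$)
$g - \left(3661 + r{\left(2 \cdot 12 \right)}\right) = -9680 - \left(3661 + 2 \cdot 12 \left(57 + 2 \cdot 12\right)\right) = -9680 - \left(3661 + 24 \left(57 + 24\right)\right) = -9680 + \left(\left(-4229 + 568\right) - 24 \cdot 81\right) = -9680 - 5605 = -15285$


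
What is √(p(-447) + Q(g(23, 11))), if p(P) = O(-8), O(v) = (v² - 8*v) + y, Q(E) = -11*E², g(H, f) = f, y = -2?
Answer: I*√1205 ≈ 34.713*I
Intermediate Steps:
O(v) = -2 + v² - 8*v (O(v) = (v² - 8*v) - 2 = -2 + v² - 8*v)
p(P) = 126 (p(P) = -2 + (-8)² - 8*(-8) = -2 + 64 + 64 = 126)
√(p(-447) + Q(g(23, 11))) = √(126 - 11*11²) = √(126 - 11*121) = √(126 - 1331) = √(-1205) = I*√1205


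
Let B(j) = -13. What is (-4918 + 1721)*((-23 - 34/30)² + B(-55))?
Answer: -409596443/225 ≈ -1.8204e+6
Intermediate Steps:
(-4918 + 1721)*((-23 - 34/30)² + B(-55)) = (-4918 + 1721)*((-23 - 34/30)² - 13) = -3197*((-23 - 34*1/30)² - 13) = -3197*((-23 - 17/15)² - 13) = -3197*((-362/15)² - 13) = -3197*(131044/225 - 13) = -3197*128119/225 = -409596443/225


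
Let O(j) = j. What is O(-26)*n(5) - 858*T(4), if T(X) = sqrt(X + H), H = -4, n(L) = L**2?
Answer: -650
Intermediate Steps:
T(X) = sqrt(-4 + X) (T(X) = sqrt(X - 4) = sqrt(-4 + X))
O(-26)*n(5) - 858*T(4) = -26*5**2 - 858*sqrt(-4 + 4) = -26*25 - 858*sqrt(0) = -650 - 858*0 = -650 - 1*0 = -650 + 0 = -650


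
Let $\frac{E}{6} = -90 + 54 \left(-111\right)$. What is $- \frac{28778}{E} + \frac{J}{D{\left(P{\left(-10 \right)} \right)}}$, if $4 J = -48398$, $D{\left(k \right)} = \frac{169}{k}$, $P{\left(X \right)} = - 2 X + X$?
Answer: $- \frac{13053071}{18252} \approx -715.16$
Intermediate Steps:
$P{\left(X \right)} = - X$
$J = - \frac{24199}{2}$ ($J = \frac{1}{4} \left(-48398\right) = - \frac{24199}{2} \approx -12100.0$)
$E = -36504$ ($E = 6 \left(-90 + 54 \left(-111\right)\right) = 6 \left(-90 - 5994\right) = 6 \left(-6084\right) = -36504$)
$- \frac{28778}{E} + \frac{J}{D{\left(P{\left(-10 \right)} \right)}} = - \frac{28778}{-36504} - \frac{24199}{2 \frac{169}{\left(-1\right) \left(-10\right)}} = \left(-28778\right) \left(- \frac{1}{36504}\right) - \frac{24199}{2 \cdot \frac{169}{10}} = \frac{14389}{18252} - \frac{24199}{2 \cdot 169 \cdot \frac{1}{10}} = \frac{14389}{18252} - \frac{24199}{2 \cdot \frac{169}{10}} = \frac{14389}{18252} - \frac{120995}{169} = - \frac{13053071}{18252}$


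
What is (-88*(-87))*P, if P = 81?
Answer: 620136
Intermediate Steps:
(-88*(-87))*P = -88*(-87)*81 = 7656*81 = 620136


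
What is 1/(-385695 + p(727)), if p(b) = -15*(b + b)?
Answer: -1/407505 ≈ -2.4540e-6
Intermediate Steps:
p(b) = -30*b
1/(-385695 + p(727)) = 1/(-385695 - 30*727) = 1/(-385695 - 21810) = 1/(-407505) = -1/407505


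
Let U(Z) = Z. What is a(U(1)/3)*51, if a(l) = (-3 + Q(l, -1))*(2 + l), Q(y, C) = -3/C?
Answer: 0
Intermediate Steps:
a(l) = 0 (a(l) = (-3 - 3/(-1))*(2 + l) = (-3 - 3*(-1))*(2 + l) = (-3 + 3)*(2 + l) = 0*(2 + l) = 0)
a(U(1)/3)*51 = 0*51 = 0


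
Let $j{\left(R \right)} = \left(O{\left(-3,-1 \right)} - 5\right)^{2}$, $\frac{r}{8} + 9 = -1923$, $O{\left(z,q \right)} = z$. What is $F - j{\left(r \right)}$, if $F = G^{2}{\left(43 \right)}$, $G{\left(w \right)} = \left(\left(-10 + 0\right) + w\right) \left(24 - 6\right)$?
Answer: $352772$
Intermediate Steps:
$G{\left(w \right)} = -180 + 18 w$ ($G{\left(w \right)} = \left(-10 + w\right) 18 = -180 + 18 w$)
$F = 352836$ ($F = \left(-180 + 18 \cdot 43\right)^{2} = \left(-180 + 774\right)^{2} = 594^{2} = 352836$)
$r = -15456$ ($r = -72 + 8 \left(-1923\right) = -72 - 15384 = -15456$)
$j{\left(R \right)} = 64$ ($j{\left(R \right)} = \left(-3 - 5\right)^{2} = \left(-8\right)^{2} = 64$)
$F - j{\left(r \right)} = 352836 - 64 = 352772$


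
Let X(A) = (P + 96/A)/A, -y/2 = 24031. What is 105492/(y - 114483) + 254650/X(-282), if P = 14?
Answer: -1549747888066/294785 ≈ -5.2572e+6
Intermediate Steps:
y = -48062 (y = -2*24031 = -48062)
X(A) = (14 + 96/A)/A
105492/(y - 114483) + 254650/X(-282) = 105492/(-48062 - 114483) + 254650/((2*(48 + 7*(-282))/(-282)²)) = 105492/(-162545) + 254650/((2*(1/79524)*(48 - 1974))) = 105492*(-1/162545) + 254650/((2*(1/79524)*(-1926))) = -1788/2755 + 254650/(-107/2209) = -1788/2755 + 254650*(-2209/107) = -1788/2755 - 562521850/107 = -1549747888066/294785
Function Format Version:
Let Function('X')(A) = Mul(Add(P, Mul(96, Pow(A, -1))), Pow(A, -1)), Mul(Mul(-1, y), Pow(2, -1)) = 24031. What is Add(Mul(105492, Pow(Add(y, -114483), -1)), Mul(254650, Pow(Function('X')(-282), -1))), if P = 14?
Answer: Rational(-1549747888066, 294785) ≈ -5.2572e+6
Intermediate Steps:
y = -48062 (y = Mul(-2, 24031) = -48062)
Function('X')(A) = Mul(Pow(A, -1), Add(14, Mul(96, Pow(A, -1)))) (Function('X')(A) = Mul(Add(14, Mul(96, Pow(A, -1))), Pow(A, -1)) = Mul(Pow(A, -1), Add(14, Mul(96, Pow(A, -1)))))
Add(Mul(105492, Pow(Add(y, -114483), -1)), Mul(254650, Pow(Function('X')(-282), -1))) = Add(Mul(105492, Pow(Add(-48062, -114483), -1)), Mul(254650, Pow(Mul(2, Pow(-282, -2), Add(48, Mul(7, -282))), -1))) = Add(Mul(105492, Pow(-162545, -1)), Mul(254650, Pow(Mul(2, Rational(1, 79524), Add(48, -1974)), -1))) = Add(Mul(105492, Rational(-1, 162545)), Mul(254650, Pow(Mul(2, Rational(1, 79524), -1926), -1))) = Add(Rational(-1788, 2755), Mul(254650, Pow(Rational(-107, 2209), -1))) = Add(Rational(-1788, 2755), Mul(254650, Rational(-2209, 107))) = Add(Rational(-1788, 2755), Rational(-562521850, 107)) = Rational(-1549747888066, 294785)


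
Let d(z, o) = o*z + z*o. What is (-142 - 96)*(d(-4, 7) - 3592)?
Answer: 868224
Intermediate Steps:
d(z, o) = 2*o*z (d(z, o) = o*z + o*z = 2*o*z)
(-142 - 96)*(d(-4, 7) - 3592) = (-142 - 96)*(2*7*(-4) - 3592) = -238*(-56 - 3592) = -238*(-3648) = 868224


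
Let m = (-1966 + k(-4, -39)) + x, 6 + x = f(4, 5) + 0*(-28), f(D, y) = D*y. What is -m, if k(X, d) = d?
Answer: 1991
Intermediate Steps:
x = 14 (x = -6 + (4*5 + 0*(-28)) = -6 + (20 + 0) = -6 + 20 = 14)
m = -1991 (m = (-1966 - 39) + 14 = -2005 + 14 = -1991)
-m = -1*(-1991) = 1991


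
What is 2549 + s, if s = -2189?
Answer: 360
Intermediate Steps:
2549 + s = 2549 - 2189 = 360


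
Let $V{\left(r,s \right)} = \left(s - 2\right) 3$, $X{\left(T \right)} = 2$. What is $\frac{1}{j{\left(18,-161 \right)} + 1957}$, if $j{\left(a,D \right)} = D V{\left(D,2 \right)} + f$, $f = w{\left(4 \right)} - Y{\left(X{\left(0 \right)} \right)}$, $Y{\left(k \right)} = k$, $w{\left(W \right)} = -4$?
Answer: $\frac{1}{1951} \approx 0.00051256$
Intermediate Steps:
$f = -6$ ($f = -4 - 2 = -6$)
$V{\left(r,s \right)} = -6 + 3 s$ ($V{\left(r,s \right)} = \left(-2 + s\right) 3 = -6 + 3 s$)
$j{\left(a,D \right)} = -6$ ($j{\left(a,D \right)} = D \left(-6 + 3 \cdot 2\right) - 6 = D \left(-6 + 6\right) - 6 = D 0 - 6 = 0 - 6 = -6$)
$\frac{1}{j{\left(18,-161 \right)} + 1957} = \frac{1}{-6 + 1957} = \frac{1}{1951}$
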